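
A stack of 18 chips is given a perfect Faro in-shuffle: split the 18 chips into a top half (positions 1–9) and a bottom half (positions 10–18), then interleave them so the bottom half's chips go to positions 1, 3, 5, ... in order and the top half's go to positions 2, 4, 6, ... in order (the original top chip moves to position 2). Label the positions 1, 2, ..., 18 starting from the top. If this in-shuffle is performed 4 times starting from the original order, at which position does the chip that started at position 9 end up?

Track the chip's position through each in-shuffle:
9 → 18 → 17 → 15 → 11

11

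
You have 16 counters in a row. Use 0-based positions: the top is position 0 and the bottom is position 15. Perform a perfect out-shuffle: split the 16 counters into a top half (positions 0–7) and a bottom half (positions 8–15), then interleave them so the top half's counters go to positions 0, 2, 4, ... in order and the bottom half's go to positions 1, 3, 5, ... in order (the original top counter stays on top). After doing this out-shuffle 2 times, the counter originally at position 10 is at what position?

Track the counter's position through each out-shuffle:
10 → 5 → 10

10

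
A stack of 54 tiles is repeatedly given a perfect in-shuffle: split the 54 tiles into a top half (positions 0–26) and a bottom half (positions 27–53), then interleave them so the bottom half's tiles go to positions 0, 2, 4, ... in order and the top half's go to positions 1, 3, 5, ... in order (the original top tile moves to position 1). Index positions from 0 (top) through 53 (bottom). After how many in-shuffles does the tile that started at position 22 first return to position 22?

20

Follow position 22 under repeated in-shuffles:
22 → 45 → 36 → 18 → 37 → 20 → 41 → 28 → 2 → 5 → 11 → 23 → 47 → 40 → 26 → 53 → 52 → 50 → 46 → 38 → 22
It first returns after 20 in-shuffles.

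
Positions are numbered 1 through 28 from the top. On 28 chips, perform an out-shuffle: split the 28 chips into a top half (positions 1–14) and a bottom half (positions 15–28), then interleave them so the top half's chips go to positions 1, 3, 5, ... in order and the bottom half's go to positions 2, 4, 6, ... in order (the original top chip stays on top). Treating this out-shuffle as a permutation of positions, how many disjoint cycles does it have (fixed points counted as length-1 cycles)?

5

Trace each unvisited position around until it returns:
(1) (2 3 5 9 17 6 ... len 18) (4 7 13 25 22 16) (10 19) (28)
5 cycles in total.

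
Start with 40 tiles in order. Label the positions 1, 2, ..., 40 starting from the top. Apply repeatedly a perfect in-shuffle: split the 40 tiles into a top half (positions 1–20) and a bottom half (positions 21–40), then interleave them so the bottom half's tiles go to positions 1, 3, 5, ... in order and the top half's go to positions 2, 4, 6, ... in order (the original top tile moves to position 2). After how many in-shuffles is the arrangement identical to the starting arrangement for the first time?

20

The in-shuffle permutes the 40 positions with cycle lengths [20, 20].
Every tile is home exactly when every cycle has completed a whole number of laps, i.e. after lcm(20) = 20 in-shuffles.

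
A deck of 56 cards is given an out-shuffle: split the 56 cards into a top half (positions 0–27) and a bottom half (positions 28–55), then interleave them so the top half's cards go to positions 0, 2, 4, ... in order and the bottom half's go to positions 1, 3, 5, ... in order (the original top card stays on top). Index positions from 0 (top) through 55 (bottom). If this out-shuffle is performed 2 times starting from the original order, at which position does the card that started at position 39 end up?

46

Track the card's position through each out-shuffle:
39 → 23 → 46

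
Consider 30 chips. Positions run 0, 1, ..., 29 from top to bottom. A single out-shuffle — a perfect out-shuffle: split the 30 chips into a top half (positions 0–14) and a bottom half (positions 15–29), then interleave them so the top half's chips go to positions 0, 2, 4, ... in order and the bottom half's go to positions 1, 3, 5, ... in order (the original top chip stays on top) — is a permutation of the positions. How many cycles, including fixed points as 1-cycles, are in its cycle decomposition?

3

Trace each unvisited position around until it returns:
(0) (1 2 4 8 16 3 ... len 28) (29)
3 cycles in total.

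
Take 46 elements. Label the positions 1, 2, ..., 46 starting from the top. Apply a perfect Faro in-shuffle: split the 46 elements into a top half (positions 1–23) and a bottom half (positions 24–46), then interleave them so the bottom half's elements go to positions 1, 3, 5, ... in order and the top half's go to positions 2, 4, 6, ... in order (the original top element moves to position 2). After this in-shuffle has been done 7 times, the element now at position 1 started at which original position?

18

Work backwards from position 1, undoing one in-shuffle at a time:
1 ← 24 ← 12 ← 6 ← 3 ← 25 ← 36 ← 18
So the element now at position 1 started at position 18.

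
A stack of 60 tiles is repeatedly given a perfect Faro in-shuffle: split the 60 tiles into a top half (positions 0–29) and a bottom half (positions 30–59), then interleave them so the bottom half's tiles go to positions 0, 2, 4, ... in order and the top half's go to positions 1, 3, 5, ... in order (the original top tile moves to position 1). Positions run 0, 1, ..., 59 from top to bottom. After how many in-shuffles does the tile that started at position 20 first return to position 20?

Follow position 20 under repeated in-shuffles:
20 → 41 → 22 → 45 → 30 → 0 → 1 → 3 → ... → 20 (length 60)
It first returns after 60 in-shuffles.

60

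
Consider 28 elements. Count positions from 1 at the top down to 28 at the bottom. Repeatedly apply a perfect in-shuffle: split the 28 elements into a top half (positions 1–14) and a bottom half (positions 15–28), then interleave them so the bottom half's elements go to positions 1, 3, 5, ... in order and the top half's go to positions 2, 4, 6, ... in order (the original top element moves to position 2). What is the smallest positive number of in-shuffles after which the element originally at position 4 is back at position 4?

Follow position 4 under repeated in-shuffles:
4 → 8 → 16 → 3 → 6 → 12 → 24 → 19 → ... → 4 (length 28)
It first returns after 28 in-shuffles.

28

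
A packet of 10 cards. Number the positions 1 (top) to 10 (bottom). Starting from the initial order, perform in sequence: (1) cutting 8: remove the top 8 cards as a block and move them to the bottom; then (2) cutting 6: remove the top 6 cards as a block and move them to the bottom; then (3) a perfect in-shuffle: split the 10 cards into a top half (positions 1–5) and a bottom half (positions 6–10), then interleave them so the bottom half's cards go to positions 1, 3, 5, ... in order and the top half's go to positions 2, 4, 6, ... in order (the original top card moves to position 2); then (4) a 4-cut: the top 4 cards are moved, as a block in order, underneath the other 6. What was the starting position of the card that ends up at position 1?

Undo the operations in reverse order, starting from position 1:
  undo op 4 (cut 4): 1 ← 5
  undo op 3 (in-shuffle, from bottom half): 5 ← 8
  undo op 2 (cut 6): 8 ← 4
  undo op 1 (cut 8): 4 ← 2
So the card at position 1 came from original position 2.

2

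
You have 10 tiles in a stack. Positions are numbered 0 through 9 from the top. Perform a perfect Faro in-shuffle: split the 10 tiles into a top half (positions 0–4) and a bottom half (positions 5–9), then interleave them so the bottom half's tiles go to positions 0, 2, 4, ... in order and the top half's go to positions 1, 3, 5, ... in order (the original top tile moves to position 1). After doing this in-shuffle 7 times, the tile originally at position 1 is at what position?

Track the tile's position through each in-shuffle:
1 → 3 → 7 → 4 → 9 → 8 → 6 → 2

2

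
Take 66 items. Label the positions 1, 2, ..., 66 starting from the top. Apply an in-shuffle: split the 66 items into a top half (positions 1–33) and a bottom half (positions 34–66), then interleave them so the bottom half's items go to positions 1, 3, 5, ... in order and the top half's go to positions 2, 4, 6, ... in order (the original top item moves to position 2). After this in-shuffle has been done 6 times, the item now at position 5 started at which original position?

Work backwards from position 5, undoing one in-shuffle at a time:
5 ← 36 ← 18 ← 9 ← 38 ← 19 ← 43
So the item now at position 5 started at position 43.

43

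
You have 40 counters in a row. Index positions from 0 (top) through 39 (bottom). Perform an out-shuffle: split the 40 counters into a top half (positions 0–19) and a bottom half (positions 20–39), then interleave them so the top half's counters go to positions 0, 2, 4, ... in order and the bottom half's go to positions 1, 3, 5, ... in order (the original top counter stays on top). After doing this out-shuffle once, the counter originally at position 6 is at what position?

12

Track the counter's position through each out-shuffle:
6 → 12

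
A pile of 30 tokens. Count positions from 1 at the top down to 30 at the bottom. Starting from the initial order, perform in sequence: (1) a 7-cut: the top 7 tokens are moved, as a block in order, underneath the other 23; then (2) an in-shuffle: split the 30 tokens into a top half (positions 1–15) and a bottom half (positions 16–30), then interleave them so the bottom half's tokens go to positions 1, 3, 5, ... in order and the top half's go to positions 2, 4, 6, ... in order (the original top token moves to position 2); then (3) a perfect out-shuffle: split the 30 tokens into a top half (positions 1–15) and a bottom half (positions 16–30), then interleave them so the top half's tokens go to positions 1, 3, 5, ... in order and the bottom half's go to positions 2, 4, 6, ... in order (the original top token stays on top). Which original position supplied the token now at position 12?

Undo the operations in reverse order, starting from position 12:
  undo op 3 (out-shuffle, from bottom half): 12 ← 21
  undo op 2 (in-shuffle, from bottom half): 21 ← 26
  undo op 1 (cut 7): 26 ← 3
So the token at position 12 came from original position 3.

3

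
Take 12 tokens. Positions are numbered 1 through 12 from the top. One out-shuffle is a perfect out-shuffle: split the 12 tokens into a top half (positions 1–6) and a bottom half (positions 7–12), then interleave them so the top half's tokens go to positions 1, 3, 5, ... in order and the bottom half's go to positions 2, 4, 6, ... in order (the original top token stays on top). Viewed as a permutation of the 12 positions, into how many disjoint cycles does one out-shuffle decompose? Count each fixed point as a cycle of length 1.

3

Trace each unvisited position around until it returns:
(1) (2 3 5 9 6 11 10 8 4 7) (12)
3 cycles in total.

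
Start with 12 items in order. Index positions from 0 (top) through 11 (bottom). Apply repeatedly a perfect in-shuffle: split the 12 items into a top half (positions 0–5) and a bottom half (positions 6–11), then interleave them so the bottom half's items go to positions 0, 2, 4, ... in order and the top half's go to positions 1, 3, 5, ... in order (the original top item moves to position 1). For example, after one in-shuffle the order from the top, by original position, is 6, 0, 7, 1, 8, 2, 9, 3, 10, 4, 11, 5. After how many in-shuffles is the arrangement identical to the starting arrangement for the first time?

The in-shuffle permutes the 12 positions with cycle lengths [12].
Every item is home exactly when every cycle has completed a whole number of laps, i.e. after lcm(12) = 12 in-shuffles.

12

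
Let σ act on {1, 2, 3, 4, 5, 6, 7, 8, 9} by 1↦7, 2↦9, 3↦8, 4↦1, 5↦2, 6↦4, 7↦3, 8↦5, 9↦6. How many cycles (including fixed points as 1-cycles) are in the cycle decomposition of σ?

1

Cycle decomposition: (1 7 3 8 5 2 9 6 4).
1 cycle.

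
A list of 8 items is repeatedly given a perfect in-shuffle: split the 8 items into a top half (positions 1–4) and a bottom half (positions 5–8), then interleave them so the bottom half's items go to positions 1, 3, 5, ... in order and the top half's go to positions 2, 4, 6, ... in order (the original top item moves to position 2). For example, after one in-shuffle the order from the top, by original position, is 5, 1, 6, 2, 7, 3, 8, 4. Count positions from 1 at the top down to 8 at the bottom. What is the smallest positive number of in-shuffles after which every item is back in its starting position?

The in-shuffle permutes the 8 positions with cycle lengths [2, 6].
Every item is home exactly when every cycle has completed a whole number of laps, i.e. after lcm(2, 6) = 6 in-shuffles.

6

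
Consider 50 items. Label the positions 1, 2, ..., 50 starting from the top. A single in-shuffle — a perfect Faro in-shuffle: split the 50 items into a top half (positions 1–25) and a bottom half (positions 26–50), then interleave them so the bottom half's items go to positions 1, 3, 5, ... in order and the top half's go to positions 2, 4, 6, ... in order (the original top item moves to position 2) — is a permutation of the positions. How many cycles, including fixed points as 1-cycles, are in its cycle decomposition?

7

Trace each unvisited position around until it returns:
(1 2 4 8 16 32 13 26) (3 6 12 24 48 45 39 27) (5 10 20 40 29 7 14 28) (9 18 36 21 42 33 15 30) (11 22 44 37 23 46 41 31) (17 34) (19 38 25 50 49 47 43 35)
7 cycles in total.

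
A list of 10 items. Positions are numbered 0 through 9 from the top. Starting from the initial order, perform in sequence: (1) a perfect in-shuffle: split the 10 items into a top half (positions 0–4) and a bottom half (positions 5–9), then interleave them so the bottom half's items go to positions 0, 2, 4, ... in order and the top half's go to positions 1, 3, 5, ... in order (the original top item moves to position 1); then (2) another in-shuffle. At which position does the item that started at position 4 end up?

Track the item from position 4 forward through each operation:
  after op 1 (in-shuffle): 4 → 9
  after op 2 (in-shuffle): 9 → 8

8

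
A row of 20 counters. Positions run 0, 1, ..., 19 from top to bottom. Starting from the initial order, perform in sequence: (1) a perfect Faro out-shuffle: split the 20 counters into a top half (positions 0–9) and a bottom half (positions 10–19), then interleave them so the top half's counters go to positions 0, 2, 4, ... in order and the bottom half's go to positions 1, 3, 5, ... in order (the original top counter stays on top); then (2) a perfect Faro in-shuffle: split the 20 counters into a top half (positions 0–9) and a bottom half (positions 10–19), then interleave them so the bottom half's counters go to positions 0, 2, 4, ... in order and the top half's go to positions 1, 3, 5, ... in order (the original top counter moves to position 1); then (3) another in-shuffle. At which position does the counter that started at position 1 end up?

11

Track the counter from position 1 forward through each operation:
  after op 1 (out-shuffle): 1 → 2
  after op 2 (in-shuffle): 2 → 5
  after op 3 (in-shuffle): 5 → 11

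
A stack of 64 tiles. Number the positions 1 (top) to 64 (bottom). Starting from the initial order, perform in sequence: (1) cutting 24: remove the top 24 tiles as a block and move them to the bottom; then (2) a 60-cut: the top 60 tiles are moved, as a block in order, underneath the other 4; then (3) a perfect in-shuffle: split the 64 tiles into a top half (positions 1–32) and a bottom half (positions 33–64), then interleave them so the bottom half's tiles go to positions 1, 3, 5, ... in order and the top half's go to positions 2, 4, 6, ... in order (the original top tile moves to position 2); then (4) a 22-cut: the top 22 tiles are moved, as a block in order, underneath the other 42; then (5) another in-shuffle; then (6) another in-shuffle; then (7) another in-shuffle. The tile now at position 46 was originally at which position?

42

Undo the operations in reverse order, starting from position 46:
  undo op 7 (in-shuffle, from top half): 46 ← 23
  undo op 6 (in-shuffle, from bottom half): 23 ← 44
  undo op 5 (in-shuffle, from top half): 44 ← 22
  undo op 4 (cut 22): 22 ← 44
  undo op 3 (in-shuffle, from top half): 44 ← 22
  undo op 2 (cut 60): 22 ← 18
  undo op 1 (cut 24): 18 ← 42
So the tile at position 46 came from original position 42.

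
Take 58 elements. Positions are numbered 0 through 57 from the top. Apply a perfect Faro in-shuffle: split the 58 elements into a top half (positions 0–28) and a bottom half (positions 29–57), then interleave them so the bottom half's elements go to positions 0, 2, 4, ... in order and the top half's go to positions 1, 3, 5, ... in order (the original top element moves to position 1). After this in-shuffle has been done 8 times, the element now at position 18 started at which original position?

56

Work backwards from position 18, undoing one in-shuffle at a time:
18 ← 38 ← 48 ← 53 ← 26 ← 42 ← 50 ← 54 ← 56
So the element now at position 18 started at position 56.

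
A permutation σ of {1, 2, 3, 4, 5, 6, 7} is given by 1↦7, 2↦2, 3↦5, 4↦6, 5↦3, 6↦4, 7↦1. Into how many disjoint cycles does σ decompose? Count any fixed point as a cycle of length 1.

Cycle decomposition: (1 7) (2) (3 5) (4 6).
4 cycles.

4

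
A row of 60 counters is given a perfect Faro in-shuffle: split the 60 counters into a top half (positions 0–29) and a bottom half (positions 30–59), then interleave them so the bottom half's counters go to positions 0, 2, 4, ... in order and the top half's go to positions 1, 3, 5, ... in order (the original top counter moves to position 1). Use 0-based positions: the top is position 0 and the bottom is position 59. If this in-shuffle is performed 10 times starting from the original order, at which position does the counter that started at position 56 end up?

51

Track the counter's position through each in-shuffle:
56 → 52 → 44 → 28 → 57 → 54 → 48 → 36 → 12 → 25 → 51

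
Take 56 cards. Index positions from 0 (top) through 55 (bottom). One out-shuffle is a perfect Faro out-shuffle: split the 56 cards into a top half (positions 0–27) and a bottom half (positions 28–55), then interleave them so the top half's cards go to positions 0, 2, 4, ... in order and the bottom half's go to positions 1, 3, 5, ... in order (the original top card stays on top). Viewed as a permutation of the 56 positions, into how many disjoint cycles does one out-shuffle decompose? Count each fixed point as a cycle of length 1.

6

Trace each unvisited position around until it returns:
(0) (1 2 4 8 16 32 ... len 20) (3 6 12 24 48 41 ... len 20) (5 10 20 40 25 50 45 35 15 30) (11 22 44 33) (55)
6 cycles in total.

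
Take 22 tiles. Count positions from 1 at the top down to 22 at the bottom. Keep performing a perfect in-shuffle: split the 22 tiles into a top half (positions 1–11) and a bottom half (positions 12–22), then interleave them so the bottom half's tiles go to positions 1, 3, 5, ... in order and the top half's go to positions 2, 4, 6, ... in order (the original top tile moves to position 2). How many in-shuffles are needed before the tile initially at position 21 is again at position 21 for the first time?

Follow position 21 under repeated in-shuffles:
21 → 19 → 15 → 7 → 14 → 5 → 10 → 20 → 17 → 11 → 22 → 21
It first returns after 11 in-shuffles.

11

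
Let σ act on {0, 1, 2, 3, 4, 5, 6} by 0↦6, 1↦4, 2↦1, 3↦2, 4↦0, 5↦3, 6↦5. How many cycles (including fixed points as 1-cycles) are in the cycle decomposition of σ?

Cycle decomposition: (0 6 5 3 2 1 4).
1 cycle.

1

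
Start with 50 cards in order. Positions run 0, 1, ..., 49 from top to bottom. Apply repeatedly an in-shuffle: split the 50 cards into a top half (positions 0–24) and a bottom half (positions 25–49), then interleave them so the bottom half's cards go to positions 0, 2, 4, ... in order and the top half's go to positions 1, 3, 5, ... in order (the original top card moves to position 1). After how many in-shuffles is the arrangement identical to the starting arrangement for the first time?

8

The in-shuffle permutes the 50 positions with cycle lengths [2, 8, 8, 8, 8, 8, 8].
Every card is home exactly when every cycle has completed a whole number of laps, i.e. after lcm(2, 8) = 8 in-shuffles.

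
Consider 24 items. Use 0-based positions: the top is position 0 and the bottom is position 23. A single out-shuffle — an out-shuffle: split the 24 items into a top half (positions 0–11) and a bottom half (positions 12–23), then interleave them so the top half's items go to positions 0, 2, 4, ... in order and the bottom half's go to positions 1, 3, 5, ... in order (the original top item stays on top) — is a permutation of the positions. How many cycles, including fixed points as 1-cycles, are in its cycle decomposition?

4

Trace each unvisited position around until it returns:
(0) (1 2 4 8 16 9 ... len 11) (5 10 20 17 11 22 ... len 11) (23)
4 cycles in total.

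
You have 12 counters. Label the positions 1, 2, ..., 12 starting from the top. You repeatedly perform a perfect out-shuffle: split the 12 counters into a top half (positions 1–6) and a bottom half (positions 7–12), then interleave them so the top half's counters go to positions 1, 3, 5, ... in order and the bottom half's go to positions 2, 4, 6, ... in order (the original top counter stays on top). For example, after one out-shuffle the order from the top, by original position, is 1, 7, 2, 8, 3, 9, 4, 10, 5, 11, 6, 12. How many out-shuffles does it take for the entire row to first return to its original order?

The out-shuffle permutes the 12 positions with cycle lengths [1, 1, 10].
Every counter is home exactly when every cycle has completed a whole number of laps, i.e. after lcm(1, 10) = 10 out-shuffles.

10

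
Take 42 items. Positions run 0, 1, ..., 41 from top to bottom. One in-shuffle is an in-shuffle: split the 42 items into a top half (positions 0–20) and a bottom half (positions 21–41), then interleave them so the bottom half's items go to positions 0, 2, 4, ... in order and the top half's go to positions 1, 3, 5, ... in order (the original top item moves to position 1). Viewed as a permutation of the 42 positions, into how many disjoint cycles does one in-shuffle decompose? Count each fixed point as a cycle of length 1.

Trace each unvisited position around until it returns:
(0 1 3 7 15 31 ... len 14) (2 5 11 23 4 9 ... len 14) (6 13 27 12 25 8 ... len 14)
3 cycles in total.

3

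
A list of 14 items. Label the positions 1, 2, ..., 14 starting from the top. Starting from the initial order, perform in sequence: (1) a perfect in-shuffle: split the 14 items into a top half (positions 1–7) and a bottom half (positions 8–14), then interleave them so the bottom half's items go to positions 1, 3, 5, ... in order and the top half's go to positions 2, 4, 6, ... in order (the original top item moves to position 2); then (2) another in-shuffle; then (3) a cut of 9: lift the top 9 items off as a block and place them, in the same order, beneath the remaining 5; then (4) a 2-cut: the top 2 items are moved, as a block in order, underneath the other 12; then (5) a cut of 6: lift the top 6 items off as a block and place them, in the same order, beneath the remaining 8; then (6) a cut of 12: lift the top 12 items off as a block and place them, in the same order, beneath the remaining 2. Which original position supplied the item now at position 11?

Undo the operations in reverse order, starting from position 11:
  undo op 6 (cut 12): 11 ← 9
  undo op 5 (cut 6): 9 ← 1
  undo op 4 (cut 2): 1 ← 3
  undo op 3 (cut 9): 3 ← 12
  undo op 2 (in-shuffle, from top half): 12 ← 6
  undo op 1 (in-shuffle, from top half): 6 ← 3
So the item at position 11 came from original position 3.

3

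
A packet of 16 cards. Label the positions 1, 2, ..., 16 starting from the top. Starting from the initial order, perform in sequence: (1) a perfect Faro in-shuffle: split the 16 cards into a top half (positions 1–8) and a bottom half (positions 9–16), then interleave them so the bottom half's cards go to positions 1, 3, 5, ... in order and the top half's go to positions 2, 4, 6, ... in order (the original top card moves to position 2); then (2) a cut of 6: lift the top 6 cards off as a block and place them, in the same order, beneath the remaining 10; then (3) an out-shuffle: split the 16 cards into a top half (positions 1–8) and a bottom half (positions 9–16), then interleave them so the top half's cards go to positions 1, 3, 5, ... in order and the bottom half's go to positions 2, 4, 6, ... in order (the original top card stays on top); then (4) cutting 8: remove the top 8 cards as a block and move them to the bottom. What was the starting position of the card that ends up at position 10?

Undo the operations in reverse order, starting from position 10:
  undo op 4 (cut 8): 10 ← 2
  undo op 3 (out-shuffle, from bottom half): 2 ← 9
  undo op 2 (cut 6): 9 ← 15
  undo op 1 (in-shuffle, from bottom half): 15 ← 16
So the card at position 10 came from original position 16.

16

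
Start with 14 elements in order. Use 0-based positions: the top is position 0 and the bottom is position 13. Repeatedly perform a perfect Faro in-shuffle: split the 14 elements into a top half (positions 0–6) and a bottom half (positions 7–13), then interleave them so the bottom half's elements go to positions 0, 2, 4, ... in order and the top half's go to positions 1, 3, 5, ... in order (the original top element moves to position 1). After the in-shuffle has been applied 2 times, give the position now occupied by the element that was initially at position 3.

Track the element's position through each in-shuffle:
3 → 7 → 0

0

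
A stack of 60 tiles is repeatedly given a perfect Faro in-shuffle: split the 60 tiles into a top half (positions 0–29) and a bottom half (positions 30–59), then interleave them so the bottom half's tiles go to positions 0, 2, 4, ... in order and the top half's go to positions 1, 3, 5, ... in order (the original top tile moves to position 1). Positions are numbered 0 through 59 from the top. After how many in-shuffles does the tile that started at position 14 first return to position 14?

Follow position 14 under repeated in-shuffles:
14 → 29 → 59 → 58 → 56 → 52 → 44 → 28 → ... → 14 (length 60)
It first returns after 60 in-shuffles.

60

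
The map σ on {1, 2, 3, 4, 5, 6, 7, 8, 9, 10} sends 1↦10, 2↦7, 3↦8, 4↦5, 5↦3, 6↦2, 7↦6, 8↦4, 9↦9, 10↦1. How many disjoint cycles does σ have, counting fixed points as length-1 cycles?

Cycle decomposition: (1 10) (2 7 6) (3 8 4 5) (9).
4 cycles.

4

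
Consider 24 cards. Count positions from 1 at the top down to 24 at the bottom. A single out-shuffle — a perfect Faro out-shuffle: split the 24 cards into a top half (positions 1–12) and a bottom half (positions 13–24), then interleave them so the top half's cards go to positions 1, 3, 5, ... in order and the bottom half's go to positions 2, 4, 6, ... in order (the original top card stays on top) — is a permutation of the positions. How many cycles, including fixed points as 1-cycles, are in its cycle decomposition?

4

Trace each unvisited position around until it returns:
(1) (2 3 5 9 17 10 ... len 11) (6 11 21 18 12 23 ... len 11) (24)
4 cycles in total.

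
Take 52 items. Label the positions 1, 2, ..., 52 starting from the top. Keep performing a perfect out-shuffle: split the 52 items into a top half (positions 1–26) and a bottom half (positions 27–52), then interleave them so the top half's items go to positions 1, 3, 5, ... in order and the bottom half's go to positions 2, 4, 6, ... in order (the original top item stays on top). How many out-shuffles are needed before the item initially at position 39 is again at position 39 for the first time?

Follow position 39 under repeated out-shuffles:
39 → 26 → 51 → 50 → 48 → 44 → 36 → 20 → 39
It first returns after 8 out-shuffles.

8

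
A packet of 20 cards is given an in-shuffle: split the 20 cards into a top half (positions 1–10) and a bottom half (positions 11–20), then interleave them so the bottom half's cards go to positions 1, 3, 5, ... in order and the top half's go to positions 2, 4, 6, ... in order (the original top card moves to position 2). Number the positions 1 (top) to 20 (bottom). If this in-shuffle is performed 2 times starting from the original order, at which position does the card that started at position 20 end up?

17

Track the card's position through each in-shuffle:
20 → 19 → 17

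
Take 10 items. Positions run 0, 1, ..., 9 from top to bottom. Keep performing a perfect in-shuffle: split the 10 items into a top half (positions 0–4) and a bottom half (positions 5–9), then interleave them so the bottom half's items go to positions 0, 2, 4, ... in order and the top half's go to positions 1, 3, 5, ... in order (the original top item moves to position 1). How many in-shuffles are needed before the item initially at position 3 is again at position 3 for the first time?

Follow position 3 under repeated in-shuffles:
3 → 7 → 4 → 9 → 8 → 6 → 2 → 5 → 0 → 1 → 3
It first returns after 10 in-shuffles.

10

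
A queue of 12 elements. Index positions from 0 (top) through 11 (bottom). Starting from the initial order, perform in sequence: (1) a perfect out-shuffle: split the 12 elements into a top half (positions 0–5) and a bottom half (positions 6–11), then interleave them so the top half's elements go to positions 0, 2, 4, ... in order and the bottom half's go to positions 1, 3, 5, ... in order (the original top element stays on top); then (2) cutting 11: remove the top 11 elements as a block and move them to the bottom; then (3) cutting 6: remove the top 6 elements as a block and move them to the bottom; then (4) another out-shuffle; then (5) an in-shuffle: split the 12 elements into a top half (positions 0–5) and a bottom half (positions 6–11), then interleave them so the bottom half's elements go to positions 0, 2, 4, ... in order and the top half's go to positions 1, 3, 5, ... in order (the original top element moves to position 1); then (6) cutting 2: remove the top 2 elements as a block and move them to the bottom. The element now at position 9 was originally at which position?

Undo the operations in reverse order, starting from position 9:
  undo op 6 (cut 2): 9 ← 11
  undo op 5 (in-shuffle, from top half): 11 ← 5
  undo op 4 (out-shuffle, from bottom half): 5 ← 8
  undo op 3 (cut 6): 8 ← 2
  undo op 2 (cut 11): 2 ← 1
  undo op 1 (out-shuffle, from bottom half): 1 ← 6
So the element at position 9 came from original position 6.

6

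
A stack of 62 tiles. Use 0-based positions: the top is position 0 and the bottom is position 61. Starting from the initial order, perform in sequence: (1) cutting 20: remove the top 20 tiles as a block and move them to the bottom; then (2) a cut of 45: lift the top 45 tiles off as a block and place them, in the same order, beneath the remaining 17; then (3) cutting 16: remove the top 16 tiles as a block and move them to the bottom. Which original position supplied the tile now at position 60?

Undo the operations in reverse order, starting from position 60:
  undo op 3 (cut 16): 60 ← 14
  undo op 2 (cut 45): 14 ← 59
  undo op 1 (cut 20): 59 ← 17
So the tile at position 60 came from original position 17.

17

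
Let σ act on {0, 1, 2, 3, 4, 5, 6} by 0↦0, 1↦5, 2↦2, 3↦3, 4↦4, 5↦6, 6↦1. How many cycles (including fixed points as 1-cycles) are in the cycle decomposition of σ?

Cycle decomposition: (0) (1 5 6) (2) (3) (4).
5 cycles.

5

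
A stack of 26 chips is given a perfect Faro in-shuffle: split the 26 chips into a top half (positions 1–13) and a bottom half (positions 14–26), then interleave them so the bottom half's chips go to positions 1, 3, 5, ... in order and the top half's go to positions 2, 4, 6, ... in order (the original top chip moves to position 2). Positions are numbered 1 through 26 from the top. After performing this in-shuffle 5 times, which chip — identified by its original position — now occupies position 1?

Work backwards from position 1, undoing one in-shuffle at a time:
1 ← 14 ← 7 ← 17 ← 22 ← 11
So the chip now at position 1 started at position 11.

11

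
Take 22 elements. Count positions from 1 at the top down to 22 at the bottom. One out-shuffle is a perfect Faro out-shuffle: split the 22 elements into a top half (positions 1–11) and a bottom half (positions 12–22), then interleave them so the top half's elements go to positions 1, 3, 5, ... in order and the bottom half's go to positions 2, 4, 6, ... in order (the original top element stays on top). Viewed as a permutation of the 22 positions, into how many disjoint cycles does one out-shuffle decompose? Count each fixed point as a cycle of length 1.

7

Trace each unvisited position around until it returns:
(1) (2 3 5 9 17 12) (4 7 13) (6 11 21 20 18 14) (8 15) (10 19 16) (22)
7 cycles in total.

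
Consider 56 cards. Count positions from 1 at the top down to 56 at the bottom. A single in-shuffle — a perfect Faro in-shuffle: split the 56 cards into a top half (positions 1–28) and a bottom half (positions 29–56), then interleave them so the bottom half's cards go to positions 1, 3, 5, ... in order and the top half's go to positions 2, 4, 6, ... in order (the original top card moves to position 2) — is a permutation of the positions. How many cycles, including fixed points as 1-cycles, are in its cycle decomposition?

4

Trace each unvisited position around until it returns:
(1 2 4 8 16 32 ... len 18) (3 6 12 24 48 39 ... len 18) (5 10 20 40 23 46 ... len 18) (19 38)
4 cycles in total.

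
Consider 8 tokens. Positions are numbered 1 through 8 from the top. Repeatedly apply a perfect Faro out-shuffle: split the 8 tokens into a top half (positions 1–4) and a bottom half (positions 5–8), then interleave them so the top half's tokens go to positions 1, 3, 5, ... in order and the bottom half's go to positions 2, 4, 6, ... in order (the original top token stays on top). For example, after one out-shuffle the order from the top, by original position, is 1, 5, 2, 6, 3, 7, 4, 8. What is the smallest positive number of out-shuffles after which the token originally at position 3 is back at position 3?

Follow position 3 under repeated out-shuffles:
3 → 5 → 2 → 3
It first returns after 3 out-shuffles.

3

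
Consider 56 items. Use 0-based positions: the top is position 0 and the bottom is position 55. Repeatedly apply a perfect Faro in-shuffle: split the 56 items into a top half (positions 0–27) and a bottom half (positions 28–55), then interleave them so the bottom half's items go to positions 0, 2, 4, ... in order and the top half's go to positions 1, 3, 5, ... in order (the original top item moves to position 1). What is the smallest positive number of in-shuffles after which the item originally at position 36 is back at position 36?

18

Follow position 36 under repeated in-shuffles:
36 → 16 → 33 → 10 → 21 → 43 → 30 → 4 → 9 → 19 → 39 → 22 → 45 → 34 → 12 → 25 → 51 → 46 → 36
It first returns after 18 in-shuffles.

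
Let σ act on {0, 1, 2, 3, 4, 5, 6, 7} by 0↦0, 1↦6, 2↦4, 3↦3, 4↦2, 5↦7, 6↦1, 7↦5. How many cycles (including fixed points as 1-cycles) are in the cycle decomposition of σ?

Cycle decomposition: (0) (1 6) (2 4) (3) (5 7).
5 cycles.

5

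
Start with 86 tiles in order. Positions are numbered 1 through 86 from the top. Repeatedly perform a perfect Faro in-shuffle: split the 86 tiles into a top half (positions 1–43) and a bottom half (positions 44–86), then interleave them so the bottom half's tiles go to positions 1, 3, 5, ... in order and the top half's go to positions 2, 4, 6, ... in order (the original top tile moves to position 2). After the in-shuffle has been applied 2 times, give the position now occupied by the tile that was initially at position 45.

Track the tile's position through each in-shuffle:
45 → 3 → 6

6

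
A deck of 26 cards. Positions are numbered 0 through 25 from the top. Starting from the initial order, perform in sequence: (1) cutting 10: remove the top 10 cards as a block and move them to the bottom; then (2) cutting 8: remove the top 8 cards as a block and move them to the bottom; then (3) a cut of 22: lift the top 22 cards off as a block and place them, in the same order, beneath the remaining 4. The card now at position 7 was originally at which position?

21

Undo the operations in reverse order, starting from position 7:
  undo op 3 (cut 22): 7 ← 3
  undo op 2 (cut 8): 3 ← 11
  undo op 1 (cut 10): 11 ← 21
So the card at position 7 came from original position 21.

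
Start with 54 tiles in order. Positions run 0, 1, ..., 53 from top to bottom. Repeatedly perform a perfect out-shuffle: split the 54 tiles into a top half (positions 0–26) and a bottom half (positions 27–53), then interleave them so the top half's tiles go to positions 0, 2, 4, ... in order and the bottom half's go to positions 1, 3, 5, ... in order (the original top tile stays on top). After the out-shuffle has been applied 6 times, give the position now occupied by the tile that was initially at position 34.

3

Track the tile's position through each out-shuffle:
34 → 15 → 30 → 7 → 14 → 28 → 3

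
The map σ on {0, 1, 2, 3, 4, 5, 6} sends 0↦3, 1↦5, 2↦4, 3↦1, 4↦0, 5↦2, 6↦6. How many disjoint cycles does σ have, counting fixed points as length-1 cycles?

Cycle decomposition: (0 3 1 5 2 4) (6).
2 cycles.

2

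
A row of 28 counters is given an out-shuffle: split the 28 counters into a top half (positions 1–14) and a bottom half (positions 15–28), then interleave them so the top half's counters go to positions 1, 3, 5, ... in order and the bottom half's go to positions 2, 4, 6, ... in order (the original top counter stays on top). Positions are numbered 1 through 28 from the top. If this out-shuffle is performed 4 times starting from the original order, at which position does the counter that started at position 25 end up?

Track the counter's position through each out-shuffle:
25 → 22 → 16 → 4 → 7

7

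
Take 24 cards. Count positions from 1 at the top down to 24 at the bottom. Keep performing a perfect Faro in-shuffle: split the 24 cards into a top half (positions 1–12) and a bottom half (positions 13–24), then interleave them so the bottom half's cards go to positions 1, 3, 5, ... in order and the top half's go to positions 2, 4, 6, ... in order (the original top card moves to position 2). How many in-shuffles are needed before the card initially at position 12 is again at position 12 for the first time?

20

Follow position 12 under repeated in-shuffles:
12 → 24 → 23 → 21 → 17 → 9 → 18 → 11 → 22 → 19 → 13 → 1 → 2 → 4 → 8 → 16 → 7 → 14 → 3 → 6 → 12
It first returns after 20 in-shuffles.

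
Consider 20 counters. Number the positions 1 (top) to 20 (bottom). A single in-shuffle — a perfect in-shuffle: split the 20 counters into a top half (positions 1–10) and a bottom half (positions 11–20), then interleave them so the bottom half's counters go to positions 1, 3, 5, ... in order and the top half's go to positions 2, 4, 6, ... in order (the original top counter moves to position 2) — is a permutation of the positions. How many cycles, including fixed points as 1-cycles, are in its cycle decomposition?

5

Trace each unvisited position around until it returns:
(1 2 4 8 16 11) (3 6 12) (5 10 20 19 17 13) (7 14) (9 18 15)
5 cycles in total.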